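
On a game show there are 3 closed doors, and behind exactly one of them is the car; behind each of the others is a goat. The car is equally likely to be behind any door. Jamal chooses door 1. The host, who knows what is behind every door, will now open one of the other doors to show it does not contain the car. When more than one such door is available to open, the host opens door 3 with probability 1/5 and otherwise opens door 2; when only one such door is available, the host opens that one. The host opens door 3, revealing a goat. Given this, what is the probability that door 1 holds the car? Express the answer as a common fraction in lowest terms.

Condition on the true location of the car.
If it is behind door 1 (prior 1/3): door 3 is available, opened with probability 1/5; weight (1/3)·(1/5) = 1/15.
If it is behind door 2 (prior 1/3): only door 3 is available, probability 1; weight (1/3)·1 = 1/3.
If it is behind door 3 (prior 1/3): the host opened door 3, so this case is ruled out; weight (1/3)·0 = 0.
The weights sum to 2/5.
So P(the car behind door 1 | the host opened door 3) = (1/15) / (2/5) = 1/6.

1/6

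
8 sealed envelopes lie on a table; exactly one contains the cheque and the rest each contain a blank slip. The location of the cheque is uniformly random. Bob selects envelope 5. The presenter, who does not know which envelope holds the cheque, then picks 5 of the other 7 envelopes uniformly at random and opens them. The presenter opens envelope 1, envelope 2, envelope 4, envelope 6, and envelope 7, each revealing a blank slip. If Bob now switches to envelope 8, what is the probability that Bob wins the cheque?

1/3

Condition on the true location of the cheque.
If it is in any of envelopes 1, 2, 4, 6, and 7 (prior 1/8 each): that envelope was opened and seen not to hold the prize — ruled out; weight (1/8)·0 = 0 each.
If it is in any of envelopes 3, 5, and 8 (prior 1/8 each): the presenter picks exactly this set with probability 1/21 regardless, and none is the prize; weight (1/8)·(1/21) = 1/168 each.
The weights sum to 1/56.
So P(the cheque in envelope 8 | the presenter opened envelope 1, envelope 2, envelope 4, envelope 6, and envelope 7) = (1/168) / (1/56) = 1/3.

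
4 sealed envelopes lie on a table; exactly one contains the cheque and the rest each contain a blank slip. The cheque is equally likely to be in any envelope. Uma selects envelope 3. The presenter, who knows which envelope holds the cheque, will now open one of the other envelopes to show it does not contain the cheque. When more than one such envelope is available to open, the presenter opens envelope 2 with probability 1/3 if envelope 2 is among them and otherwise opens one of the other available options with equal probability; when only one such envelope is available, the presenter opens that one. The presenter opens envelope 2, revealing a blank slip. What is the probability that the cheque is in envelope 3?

1/3

Consider each possible location of the cheque in turn.
If it is in any of envelopes 1, 3, and 4 (prior 1/4 each): envelope 2 is available, opened with probability 1/3; weight (1/4)·(1/3) = 1/12 each.
If it is in envelope 2 (prior 1/4): the presenter opened envelope 2, so this case is ruled out; weight (1/4)·0 = 0.
The weights sum to 1/4.
So P(the cheque in envelope 3 | the presenter opened envelope 2) = (1/12) / (1/4) = 1/3.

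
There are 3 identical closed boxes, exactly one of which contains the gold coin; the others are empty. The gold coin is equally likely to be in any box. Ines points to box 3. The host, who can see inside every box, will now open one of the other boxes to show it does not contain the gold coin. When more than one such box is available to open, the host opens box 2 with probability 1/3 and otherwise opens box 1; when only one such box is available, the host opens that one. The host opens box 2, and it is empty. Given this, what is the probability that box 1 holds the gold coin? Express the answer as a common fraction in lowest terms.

3/4

Condition on the true location of the gold coin.
If it is in box 1 (prior 1/3): only box 2 is available, probability 1; weight (1/3)·1 = 1/3.
If it is in box 2 (prior 1/3): the host opened box 2, so this case is ruled out; weight (1/3)·0 = 0.
If it is in box 3 (prior 1/3): box 2 is available, opened with probability 1/3; weight (1/3)·(1/3) = 1/9.
The weights sum to 4/9.
So P(the gold coin in box 1 | the host opened box 2) = (1/3) / (4/9) = 3/4.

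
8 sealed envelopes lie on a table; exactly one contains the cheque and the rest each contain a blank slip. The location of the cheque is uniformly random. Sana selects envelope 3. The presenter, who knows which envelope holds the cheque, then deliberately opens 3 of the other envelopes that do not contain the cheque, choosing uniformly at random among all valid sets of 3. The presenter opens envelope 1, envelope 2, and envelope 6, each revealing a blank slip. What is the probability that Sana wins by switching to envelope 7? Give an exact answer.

Condition on the true location of the cheque.
If it is in any of envelopes 1, 2, and 6 (prior 1/8 each): that envelope was opened and seen not to hold the prize — ruled out; weight (1/8)·0 = 0 each.
If it is in envelope 3 (prior 1/8): the presenter has 35 equally likely choices, so probability 1/35; weight (1/8)·(1/35) = 1/280.
If it is in any of envelopes 4, 5, 7, and 8 (prior 1/8 each): the presenter has 20 equally likely choices, so probability 1/20; weight (1/8)·(1/20) = 1/160 each.
The weights sum to 1/35.
So P(the cheque in envelope 7 | the presenter opened envelope 1, envelope 2, and envelope 6) = (1/160) / (1/35) = 7/32.

7/32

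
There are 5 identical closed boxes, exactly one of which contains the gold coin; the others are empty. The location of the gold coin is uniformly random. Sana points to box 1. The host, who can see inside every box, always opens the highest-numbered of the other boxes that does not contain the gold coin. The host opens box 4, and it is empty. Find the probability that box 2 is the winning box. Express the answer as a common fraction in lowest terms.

Condition on the true location of the gold coin.
If it is in any of boxes 1, 2, and 3 (prior 1/5 each): the host would have opened box 5 instead, probability 0; weight (1/5)·0 = 0 each.
If it is in box 4 (prior 1/5): the host opened box 4, so this case is ruled out; weight (1/5)·0 = 0.
If it is in box 5 (prior 1/5): box 4 is the highest-numbered option available, probability 1; weight (1/5)·1 = 1/5.
The weights sum to 1/5.
So P(the gold coin in box 2 | the host opened box 4) = 0 / (1/5) = 0.

0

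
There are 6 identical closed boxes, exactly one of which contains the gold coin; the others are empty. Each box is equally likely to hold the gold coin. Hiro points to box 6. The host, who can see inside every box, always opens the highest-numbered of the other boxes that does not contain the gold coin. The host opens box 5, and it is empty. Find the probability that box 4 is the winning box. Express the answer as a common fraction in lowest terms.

Consider each possible location of the gold coin in turn.
If it is in any of boxes 1, 2, 3, 4, and 6 (prior 1/6 each): box 5 is the highest-numbered option available, probability 1; weight (1/6)·1 = 1/6 each.
If it is in box 5 (prior 1/6): the host opened box 5, so this case is ruled out; weight (1/6)·0 = 0.
The weights sum to 5/6.
So P(the gold coin in box 4 | the host opened box 5) = (1/6) / (5/6) = 1/5.

1/5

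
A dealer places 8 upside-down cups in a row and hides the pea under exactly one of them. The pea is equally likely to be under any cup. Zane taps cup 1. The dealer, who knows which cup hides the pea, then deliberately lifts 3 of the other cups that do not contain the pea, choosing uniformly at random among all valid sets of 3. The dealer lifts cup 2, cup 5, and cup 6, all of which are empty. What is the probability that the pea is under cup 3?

Condition on the true location of the pea.
If it is under cup 1 (prior 1/8): the dealer has 35 equally likely choices, so probability 1/35; weight (1/8)·(1/35) = 1/280.
If it is under any of cups 2, 5, and 6 (prior 1/8 each): that cup was opened and seen not to hold the prize — ruled out; weight (1/8)·0 = 0 each.
If it is under any of cups 3, 4, 7, and 8 (prior 1/8 each): the dealer has 20 equally likely choices, so probability 1/20; weight (1/8)·(1/20) = 1/160 each.
The weights sum to 1/35.
So P(the pea under cup 3 | the dealer opened cup 2, cup 5, and cup 6) = (1/160) / (1/35) = 7/32.

7/32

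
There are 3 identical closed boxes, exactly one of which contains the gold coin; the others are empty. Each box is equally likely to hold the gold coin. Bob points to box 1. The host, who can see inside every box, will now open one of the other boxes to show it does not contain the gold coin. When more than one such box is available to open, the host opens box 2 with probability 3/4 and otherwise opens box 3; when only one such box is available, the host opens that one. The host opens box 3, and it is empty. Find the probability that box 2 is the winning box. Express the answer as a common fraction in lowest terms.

Apply Bayes' rule, conditioning on where the gold coin actually is.
If it is in box 1 (prior 1/3): box 2 is available but not opened, probability 1/4; weight (1/3)·(1/4) = 1/12.
If it is in box 2 (prior 1/3): only box 3 is available, probability 1; weight (1/3)·1 = 1/3.
If it is in box 3 (prior 1/3): the host opened box 3, so this case is ruled out; weight (1/3)·0 = 0.
The weights sum to 5/12.
So P(the gold coin in box 2 | the host opened box 3) = (1/3) / (5/12) = 4/5.

4/5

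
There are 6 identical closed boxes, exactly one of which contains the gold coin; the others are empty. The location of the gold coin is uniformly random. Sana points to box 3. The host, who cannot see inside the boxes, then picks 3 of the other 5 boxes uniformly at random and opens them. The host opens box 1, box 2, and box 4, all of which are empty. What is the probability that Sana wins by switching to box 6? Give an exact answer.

Condition on the true location of the gold coin.
If it is in any of boxes 1, 2, and 4 (prior 1/6 each): that box was opened and seen not to hold the prize — ruled out; weight (1/6)·0 = 0 each.
If it is in any of boxes 3, 5, and 6 (prior 1/6 each): the host picks exactly this set with probability 1/10 regardless, and none is the prize; weight (1/6)·(1/10) = 1/60 each.
The weights sum to 1/20.
So P(the gold coin in box 6 | the host opened box 1, box 2, and box 4) = (1/60) / (1/20) = 1/3.

1/3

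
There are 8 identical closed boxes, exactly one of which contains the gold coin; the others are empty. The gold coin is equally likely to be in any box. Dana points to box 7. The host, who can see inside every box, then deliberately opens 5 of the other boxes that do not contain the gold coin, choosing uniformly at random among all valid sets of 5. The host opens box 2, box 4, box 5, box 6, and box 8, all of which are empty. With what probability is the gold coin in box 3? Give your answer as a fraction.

7/16

Condition on the true location of the gold coin.
If it is in either of boxes 1 and 3 (prior 1/8 each): the host has 6 equally likely choices, so probability 1/6; weight (1/8)·(1/6) = 1/48 each.
If it is in any of boxes 2, 4, 5, 6, and 8 (prior 1/8 each): that box was opened and seen not to hold the prize — ruled out; weight (1/8)·0 = 0 each.
If it is in box 7 (prior 1/8): the host has 21 equally likely choices, so probability 1/21; weight (1/8)·(1/21) = 1/168.
The weights sum to 1/21.
So P(the gold coin in box 3 | the host opened box 2, box 4, box 5, box 6, and box 8) = (1/48) / (1/21) = 7/16.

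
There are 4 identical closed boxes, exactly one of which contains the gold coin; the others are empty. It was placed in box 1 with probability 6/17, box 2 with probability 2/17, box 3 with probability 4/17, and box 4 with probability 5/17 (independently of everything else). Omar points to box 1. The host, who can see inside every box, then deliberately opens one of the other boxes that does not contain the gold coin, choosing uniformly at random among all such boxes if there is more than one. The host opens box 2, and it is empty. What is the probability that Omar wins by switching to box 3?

4/13

Condition on the true location of the gold coin.
If it is in box 1 (prior 6/17): the host has 3 equally likely choices, so probability 1/3; weight (6/17)·(1/3) = 2/17.
If it is in box 2 (prior 2/17): the host opened box 2, so this case is ruled out; weight (2/17)·0 = 0.
If it is in box 3 (prior 4/17): the host has 2 equally likely choices, so probability 1/2; weight (4/17)·(1/2) = 2/17.
If it is in box 4 (prior 5/17): the host has 2 equally likely choices, so probability 1/2; weight (5/17)·(1/2) = 5/34.
The weights sum to 13/34.
So P(the gold coin in box 3 | the host opened box 2) = (2/17) / (13/34) = 4/13.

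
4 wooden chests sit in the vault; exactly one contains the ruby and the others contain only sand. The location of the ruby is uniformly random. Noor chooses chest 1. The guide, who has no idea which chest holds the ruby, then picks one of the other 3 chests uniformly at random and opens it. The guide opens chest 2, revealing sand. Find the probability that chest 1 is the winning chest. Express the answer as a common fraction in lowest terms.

Condition on the true location of the ruby.
If it is in any of chests 1, 3, and 4 (prior 1/4 each): the guide picks chest 2 with probability 1/3 regardless, and it is not the prize; weight (1/4)·(1/3) = 1/12 each.
If it is in chest 2 (prior 1/4): the guide opened chest 2, so this case is ruled out; weight (1/4)·0 = 0.
The weights sum to 1/4.
So P(the ruby in chest 1 | the guide opened chest 2) = (1/12) / (1/4) = 1/3.

1/3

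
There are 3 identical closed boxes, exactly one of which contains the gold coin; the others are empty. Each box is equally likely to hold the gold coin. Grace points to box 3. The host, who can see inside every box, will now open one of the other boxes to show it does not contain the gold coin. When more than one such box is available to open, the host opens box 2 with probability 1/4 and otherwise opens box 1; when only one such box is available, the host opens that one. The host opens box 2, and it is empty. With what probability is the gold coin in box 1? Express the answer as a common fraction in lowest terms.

4/5

Apply Bayes' rule, conditioning on where the gold coin actually is.
If it is in box 1 (prior 1/3): only box 2 is available, probability 1; weight (1/3)·1 = 1/3.
If it is in box 2 (prior 1/3): the host opened box 2, so this case is ruled out; weight (1/3)·0 = 0.
If it is in box 3 (prior 1/3): box 2 is available, opened with probability 1/4; weight (1/3)·(1/4) = 1/12.
The weights sum to 5/12.
So P(the gold coin in box 1 | the host opened box 2) = (1/3) / (5/12) = 4/5.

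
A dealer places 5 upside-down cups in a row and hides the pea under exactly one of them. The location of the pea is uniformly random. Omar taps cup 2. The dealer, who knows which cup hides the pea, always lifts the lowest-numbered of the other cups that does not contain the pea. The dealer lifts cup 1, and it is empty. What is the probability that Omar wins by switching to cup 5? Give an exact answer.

1/4

Apply Bayes' rule, conditioning on where the pea actually is.
If it is under cup 1 (prior 1/5): the dealer opened cup 1, so this case is ruled out; weight (1/5)·0 = 0.
If it is under any of cups 2, 3, 4, and 5 (prior 1/5 each): cup 1 is the lowest-numbered option available, probability 1; weight (1/5)·1 = 1/5 each.
The weights sum to 4/5.
So P(the pea under cup 5 | the dealer opened cup 1) = (1/5) / (4/5) = 1/4.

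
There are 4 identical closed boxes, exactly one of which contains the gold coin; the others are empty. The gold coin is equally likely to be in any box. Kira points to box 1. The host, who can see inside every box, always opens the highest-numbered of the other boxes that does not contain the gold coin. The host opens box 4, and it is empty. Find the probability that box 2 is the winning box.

Condition on the true location of the gold coin.
If it is in any of boxes 1, 2, and 3 (prior 1/4 each): box 4 is the highest-numbered option available, probability 1; weight (1/4)·1 = 1/4 each.
If it is in box 4 (prior 1/4): the host opened box 4, so this case is ruled out; weight (1/4)·0 = 0.
The weights sum to 3/4.
So P(the gold coin in box 2 | the host opened box 4) = (1/4) / (3/4) = 1/3.

1/3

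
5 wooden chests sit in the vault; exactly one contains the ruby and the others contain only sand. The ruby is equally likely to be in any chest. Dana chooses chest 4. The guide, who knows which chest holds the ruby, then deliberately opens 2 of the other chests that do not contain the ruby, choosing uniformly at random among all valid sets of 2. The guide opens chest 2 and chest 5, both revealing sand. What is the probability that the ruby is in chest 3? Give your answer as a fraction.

Condition on the true location of the ruby.
If it is in either of chests 1 and 3 (prior 1/5 each): the guide has 3 equally likely choices, so probability 1/3; weight (1/5)·(1/3) = 1/15 each.
If it is in either of chests 2 and 5 (prior 1/5 each): that chest was opened and seen not to hold the prize — ruled out; weight (1/5)·0 = 0 each.
If it is in chest 4 (prior 1/5): the guide has 6 equally likely choices, so probability 1/6; weight (1/5)·(1/6) = 1/30.
The weights sum to 1/6.
So P(the ruby in chest 3 | the guide opened chest 2 and chest 5) = (1/15) / (1/6) = 2/5.

2/5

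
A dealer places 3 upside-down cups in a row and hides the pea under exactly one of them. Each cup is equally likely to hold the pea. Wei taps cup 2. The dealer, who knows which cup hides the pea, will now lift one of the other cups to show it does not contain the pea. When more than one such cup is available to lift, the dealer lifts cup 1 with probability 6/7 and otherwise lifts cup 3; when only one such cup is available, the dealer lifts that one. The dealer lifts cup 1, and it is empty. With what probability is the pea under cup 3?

7/13

Consider each possible location of the pea in turn.
If it is under cup 1 (prior 1/3): the dealer opened cup 1, so this case is ruled out; weight (1/3)·0 = 0.
If it is under cup 2 (prior 1/3): cup 1 is available, opened with probability 6/7; weight (1/3)·(6/7) = 2/7.
If it is under cup 3 (prior 1/3): only cup 1 is available, probability 1; weight (1/3)·1 = 1/3.
The weights sum to 13/21.
So P(the pea under cup 3 | the dealer opened cup 1) = (1/3) / (13/21) = 7/13.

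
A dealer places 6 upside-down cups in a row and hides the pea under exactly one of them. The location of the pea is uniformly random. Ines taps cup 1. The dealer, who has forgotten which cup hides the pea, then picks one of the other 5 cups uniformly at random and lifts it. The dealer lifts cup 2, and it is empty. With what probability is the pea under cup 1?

Because the dealer chose which cup to lift without knowing where the pea is, the choice is independent of the prize location. Learning that cup 2 does not hold the pea simply rules out that one location and leaves the remaining 5 cups still equally likely by symmetry.
So P(the pea under cup 1) = 1/5.

1/5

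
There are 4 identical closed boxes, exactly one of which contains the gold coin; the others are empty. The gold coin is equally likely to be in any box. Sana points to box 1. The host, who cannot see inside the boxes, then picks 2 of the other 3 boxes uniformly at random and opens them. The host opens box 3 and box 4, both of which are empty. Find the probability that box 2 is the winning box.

Consider each possible location of the gold coin in turn.
If it is in either of boxes 1 and 2 (prior 1/4 each): the host picks exactly this set with probability 1/3 regardless, and none is the prize; weight (1/4)·(1/3) = 1/12 each.
If it is in either of boxes 3 and 4 (prior 1/4 each): that box was opened and seen not to hold the prize — ruled out; weight (1/4)·0 = 0 each.
The weights sum to 1/6.
So P(the gold coin in box 2 | the host opened box 3 and box 4) = (1/12) / (1/6) = 1/2.

1/2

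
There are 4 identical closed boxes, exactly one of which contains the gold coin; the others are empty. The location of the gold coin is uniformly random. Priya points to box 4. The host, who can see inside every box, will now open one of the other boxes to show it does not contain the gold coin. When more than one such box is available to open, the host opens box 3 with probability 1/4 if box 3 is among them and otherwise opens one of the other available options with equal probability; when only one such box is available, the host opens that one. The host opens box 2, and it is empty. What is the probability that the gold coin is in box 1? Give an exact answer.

6/13

Consider each possible location of the gold coin in turn.
If it is in box 1 (prior 1/4): box 3 is available but not opened, probability 3/4; weight (1/4)·(3/4) = 3/16.
If it is in box 2 (prior 1/4): the host opened box 2, so this case is ruled out; weight (1/4)·0 = 0.
If it is in box 3 (prior 1/4): box 3 holds the prize so is unavailable; the host chooses uniformly among the 2 others, probability 1/2; weight (1/4)·(1/2) = 1/8.
If it is in box 4 (prior 1/4): box 3 is available but not opened; box 2 gets probability (1 − 1/4)/2 = 3/8; weight (1/4)·(3/8) = 3/32.
The weights sum to 13/32.
So P(the gold coin in box 1 | the host opened box 2) = (3/16) / (13/32) = 6/13.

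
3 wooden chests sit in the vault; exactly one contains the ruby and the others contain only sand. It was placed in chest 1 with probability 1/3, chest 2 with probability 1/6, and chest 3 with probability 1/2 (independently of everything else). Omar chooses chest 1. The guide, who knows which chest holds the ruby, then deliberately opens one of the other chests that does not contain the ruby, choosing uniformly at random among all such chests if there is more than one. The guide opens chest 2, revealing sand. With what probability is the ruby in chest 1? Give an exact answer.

1/4

Condition on the true location of the ruby.
If it is in chest 1 (prior 1/3): the guide has 2 equally likely choices, so probability 1/2; weight (1/3)·(1/2) = 1/6.
If it is in chest 2 (prior 1/6): the guide opened chest 2, so this case is ruled out; weight (1/6)·0 = 0.
If it is in chest 3 (prior 1/2): the guide has no choice, probability 1; weight (1/2)·1 = 1/2.
The weights sum to 2/3.
So P(the ruby in chest 1 | the guide opened chest 2) = (1/6) / (2/3) = 1/4.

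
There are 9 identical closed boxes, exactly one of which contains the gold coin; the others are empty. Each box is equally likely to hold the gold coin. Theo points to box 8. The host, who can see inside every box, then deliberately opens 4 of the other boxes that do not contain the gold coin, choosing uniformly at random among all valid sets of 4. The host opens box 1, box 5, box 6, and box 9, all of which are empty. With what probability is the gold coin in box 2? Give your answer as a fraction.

2/9

Condition on the true location of the gold coin.
If it is in any of boxes 1, 5, 6, and 9 (prior 1/9 each): that box was opened and seen not to hold the prize — ruled out; weight (1/9)·0 = 0 each.
If it is in any of boxes 2, 3, 4, and 7 (prior 1/9 each): the host has 35 equally likely choices, so probability 1/35; weight (1/9)·(1/35) = 1/315 each.
If it is in box 8 (prior 1/9): the host has 70 equally likely choices, so probability 1/70; weight (1/9)·(1/70) = 1/630.
The weights sum to 1/70.
So P(the gold coin in box 2 | the host opened box 1, box 5, box 6, and box 9) = (1/315) / (1/70) = 2/9.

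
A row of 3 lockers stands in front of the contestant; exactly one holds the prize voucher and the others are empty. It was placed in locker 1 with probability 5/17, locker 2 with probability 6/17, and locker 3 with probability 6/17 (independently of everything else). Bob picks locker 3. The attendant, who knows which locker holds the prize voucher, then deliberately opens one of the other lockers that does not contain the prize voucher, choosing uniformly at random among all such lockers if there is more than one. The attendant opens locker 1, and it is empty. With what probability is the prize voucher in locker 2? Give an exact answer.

2/3

Condition on the true location of the prize voucher.
If it is in locker 1 (prior 5/17): the attendant opened locker 1, so this case is ruled out; weight (5/17)·0 = 0.
If it is in locker 2 (prior 6/17): the attendant has no choice, probability 1; weight (6/17)·1 = 6/17.
If it is in locker 3 (prior 6/17): the attendant has 2 equally likely choices, so probability 1/2; weight (6/17)·(1/2) = 3/17.
The weights sum to 9/17.
So P(the prize voucher in locker 2 | the attendant opened locker 1) = (6/17) / (9/17) = 2/3.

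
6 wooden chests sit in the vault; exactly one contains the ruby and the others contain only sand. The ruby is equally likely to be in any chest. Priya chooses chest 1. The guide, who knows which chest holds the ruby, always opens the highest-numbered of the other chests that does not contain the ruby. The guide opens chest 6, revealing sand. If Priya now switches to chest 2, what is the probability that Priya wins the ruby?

1/5

Consider each possible location of the ruby in turn.
If it is in any of chests 1, 2, 3, 4, and 5 (prior 1/6 each): chest 6 is the highest-numbered option available, probability 1; weight (1/6)·1 = 1/6 each.
If it is in chest 6 (prior 1/6): the guide opened chest 6, so this case is ruled out; weight (1/6)·0 = 0.
The weights sum to 5/6.
So P(the ruby in chest 2 | the guide opened chest 6) = (1/6) / (5/6) = 1/5.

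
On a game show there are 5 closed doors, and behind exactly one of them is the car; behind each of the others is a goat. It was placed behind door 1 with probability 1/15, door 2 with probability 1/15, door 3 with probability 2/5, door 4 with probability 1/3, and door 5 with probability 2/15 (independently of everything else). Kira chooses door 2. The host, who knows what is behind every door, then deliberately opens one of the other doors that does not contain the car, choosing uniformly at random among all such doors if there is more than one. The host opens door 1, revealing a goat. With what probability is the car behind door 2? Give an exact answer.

3/55

Apply Bayes' rule, conditioning on where the car actually is.
If it is behind door 1 (prior 1/15): the host opened door 1, so this case is ruled out; weight (1/15)·0 = 0.
If it is behind door 2 (prior 1/15): the host has 4 equally likely choices, so probability 1/4; weight (1/15)·(1/4) = 1/60.
If it is behind door 3 (prior 2/5): the host has 3 equally likely choices, so probability 1/3; weight (2/5)·(1/3) = 2/15.
If it is behind door 4 (prior 1/3): the host has 3 equally likely choices, so probability 1/3; weight (1/3)·(1/3) = 1/9.
If it is behind door 5 (prior 2/15): the host has 3 equally likely choices, so probability 1/3; weight (2/15)·(1/3) = 2/45.
The weights sum to 11/36.
So P(the car behind door 2 | the host opened door 1) = (1/60) / (11/36) = 3/55.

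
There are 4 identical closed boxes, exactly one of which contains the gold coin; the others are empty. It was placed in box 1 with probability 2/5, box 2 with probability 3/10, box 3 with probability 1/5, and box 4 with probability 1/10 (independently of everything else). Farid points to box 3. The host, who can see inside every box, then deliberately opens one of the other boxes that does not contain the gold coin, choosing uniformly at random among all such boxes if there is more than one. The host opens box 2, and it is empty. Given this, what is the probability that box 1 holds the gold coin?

Condition on the true location of the gold coin.
If it is in box 1 (prior 2/5): the host has 2 equally likely choices, so probability 1/2; weight (2/5)·(1/2) = 1/5.
If it is in box 2 (prior 3/10): the host opened box 2, so this case is ruled out; weight (3/10)·0 = 0.
If it is in box 3 (prior 1/5): the host has 3 equally likely choices, so probability 1/3; weight (1/5)·(1/3) = 1/15.
If it is in box 4 (prior 1/10): the host has 2 equally likely choices, so probability 1/2; weight (1/10)·(1/2) = 1/20.
The weights sum to 19/60.
So P(the gold coin in box 1 | the host opened box 2) = (1/5) / (19/60) = 12/19.

12/19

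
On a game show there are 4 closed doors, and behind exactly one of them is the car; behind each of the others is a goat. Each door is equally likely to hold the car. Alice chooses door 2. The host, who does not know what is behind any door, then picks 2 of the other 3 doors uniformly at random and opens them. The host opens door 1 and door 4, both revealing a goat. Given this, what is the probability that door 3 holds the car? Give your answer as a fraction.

1/2

Because the host chose which doors to open without knowing where the car is, the choice is independent of the prize location. Learning that none of the 2 opened doors holds the car simply rules out those 2 locations and leaves the remaining 2 doors still equally likely by symmetry.
So P(the car behind door 3) = 1/2.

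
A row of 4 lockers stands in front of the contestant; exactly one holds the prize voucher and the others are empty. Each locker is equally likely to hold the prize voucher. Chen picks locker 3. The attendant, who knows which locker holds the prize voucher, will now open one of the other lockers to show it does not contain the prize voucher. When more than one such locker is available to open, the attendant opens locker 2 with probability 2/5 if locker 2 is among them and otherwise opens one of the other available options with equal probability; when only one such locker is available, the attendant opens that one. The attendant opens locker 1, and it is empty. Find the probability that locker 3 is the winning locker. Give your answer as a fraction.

Apply Bayes' rule, conditioning on where the prize voucher actually is.
If it is in locker 1 (prior 1/4): the attendant opened locker 1, so this case is ruled out; weight (1/4)·0 = 0.
If it is in locker 2 (prior 1/4): locker 2 holds the prize so is unavailable; the attendant chooses uniformly among the 2 others, probability 1/2; weight (1/4)·(1/2) = 1/8.
If it is in locker 3 (prior 1/4): locker 2 is available but not opened; locker 1 gets probability (1 − 2/5)/2 = 3/10; weight (1/4)·(3/10) = 3/40.
If it is in locker 4 (prior 1/4): locker 2 is available but not opened, probability 3/5; weight (1/4)·(3/5) = 3/20.
The weights sum to 7/20.
So P(the prize voucher in locker 3 | the attendant opened locker 1) = (3/40) / (7/20) = 3/14.

3/14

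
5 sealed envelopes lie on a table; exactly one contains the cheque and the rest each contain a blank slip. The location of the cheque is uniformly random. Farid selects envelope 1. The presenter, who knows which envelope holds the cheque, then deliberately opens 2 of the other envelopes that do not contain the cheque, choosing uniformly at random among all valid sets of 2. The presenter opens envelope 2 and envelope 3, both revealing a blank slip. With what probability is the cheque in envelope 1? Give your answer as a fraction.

1/5

Consider each possible location of the cheque in turn.
If it is in envelope 1 (prior 1/5): the presenter has 6 equally likely choices, so probability 1/6; weight (1/5)·(1/6) = 1/30.
If it is in either of envelopes 2 and 3 (prior 1/5 each): that envelope was opened and seen not to hold the prize — ruled out; weight (1/5)·0 = 0 each.
If it is in either of envelopes 4 and 5 (prior 1/5 each): the presenter has 3 equally likely choices, so probability 1/3; weight (1/5)·(1/3) = 1/15 each.
The weights sum to 1/6.
So P(the cheque in envelope 1 | the presenter opened envelope 2 and envelope 3) = (1/30) / (1/6) = 1/5.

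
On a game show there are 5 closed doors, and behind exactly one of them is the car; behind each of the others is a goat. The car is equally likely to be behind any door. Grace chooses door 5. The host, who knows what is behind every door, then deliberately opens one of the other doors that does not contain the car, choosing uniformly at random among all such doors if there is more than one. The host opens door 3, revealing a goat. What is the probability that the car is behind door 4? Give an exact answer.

4/15

Condition on the true location of the car.
If it is behind any of doors 1, 2, and 4 (prior 1/5 each): the host has 3 equally likely choices, so probability 1/3; weight (1/5)·(1/3) = 1/15 each.
If it is behind door 3 (prior 1/5): the host opened door 3, so this case is ruled out; weight (1/5)·0 = 0.
If it is behind door 5 (prior 1/5): the host has 4 equally likely choices, so probability 1/4; weight (1/5)·(1/4) = 1/20.
The weights sum to 1/4.
So P(the car behind door 4 | the host opened door 3) = (1/15) / (1/4) = 4/15.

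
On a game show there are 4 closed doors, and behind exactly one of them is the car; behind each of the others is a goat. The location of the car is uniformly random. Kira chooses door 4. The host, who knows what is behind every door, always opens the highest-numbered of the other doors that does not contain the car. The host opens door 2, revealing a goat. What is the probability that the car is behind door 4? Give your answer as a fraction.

Consider each possible location of the car in turn.
If it is behind either of doors 1 and 4 (prior 1/4 each): the host would have opened door 3 instead, probability 0; weight (1/4)·0 = 0 each.
If it is behind door 2 (prior 1/4): the host opened door 2, so this case is ruled out; weight (1/4)·0 = 0.
If it is behind door 3 (prior 1/4): door 2 is the highest-numbered option available, probability 1; weight (1/4)·1 = 1/4.
The weights sum to 1/4.
So P(the car behind door 4 | the host opened door 2) = 0 / (1/4) = 0.

0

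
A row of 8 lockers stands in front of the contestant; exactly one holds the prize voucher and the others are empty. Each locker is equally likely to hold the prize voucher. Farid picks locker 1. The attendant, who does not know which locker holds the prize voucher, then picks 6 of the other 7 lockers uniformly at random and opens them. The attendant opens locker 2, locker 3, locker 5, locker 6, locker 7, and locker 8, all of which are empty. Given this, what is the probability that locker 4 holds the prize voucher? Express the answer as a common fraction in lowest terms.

1/2

Apply Bayes' rule, conditioning on where the prize voucher actually is.
If it is in either of lockers 1 and 4 (prior 1/8 each): the attendant picks exactly this set with probability 1/7 regardless, and none is the prize; weight (1/8)·(1/7) = 1/56 each.
If it is in any of lockers 2, 3, 5, 6, 7, and 8 (prior 1/8 each): that locker was opened and seen not to hold the prize — ruled out; weight (1/8)·0 = 0 each.
The weights sum to 1/28.
So P(the prize voucher in locker 4 | the attendant opened locker 2, locker 3, locker 5, locker 6, locker 7, and locker 8) = (1/56) / (1/28) = 1/2.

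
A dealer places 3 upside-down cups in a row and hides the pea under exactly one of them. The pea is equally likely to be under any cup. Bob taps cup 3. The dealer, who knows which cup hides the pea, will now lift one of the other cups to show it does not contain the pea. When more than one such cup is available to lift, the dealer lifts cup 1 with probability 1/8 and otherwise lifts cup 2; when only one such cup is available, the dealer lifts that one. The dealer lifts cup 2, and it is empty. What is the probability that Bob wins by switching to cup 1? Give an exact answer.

Apply Bayes' rule, conditioning on where the pea actually is.
If it is under cup 1 (prior 1/3): only cup 2 is available, probability 1; weight (1/3)·1 = 1/3.
If it is under cup 2 (prior 1/3): the dealer opened cup 2, so this case is ruled out; weight (1/3)·0 = 0.
If it is under cup 3 (prior 1/3): cup 1 is available but not opened, probability 7/8; weight (1/3)·(7/8) = 7/24.
The weights sum to 5/8.
So P(the pea under cup 1 | the dealer opened cup 2) = (1/3) / (5/8) = 8/15.

8/15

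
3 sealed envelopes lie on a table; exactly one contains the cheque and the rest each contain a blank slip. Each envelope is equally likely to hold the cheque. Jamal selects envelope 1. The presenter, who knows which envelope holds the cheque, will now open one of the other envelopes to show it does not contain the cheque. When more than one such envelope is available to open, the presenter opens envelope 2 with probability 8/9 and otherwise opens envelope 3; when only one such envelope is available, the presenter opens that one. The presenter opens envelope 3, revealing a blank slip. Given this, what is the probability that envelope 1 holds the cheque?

Condition on the true location of the cheque.
If it is in envelope 1 (prior 1/3): envelope 2 is available but not opened, probability 1/9; weight (1/3)·(1/9) = 1/27.
If it is in envelope 2 (prior 1/3): only envelope 3 is available, probability 1; weight (1/3)·1 = 1/3.
If it is in envelope 3 (prior 1/3): the presenter opened envelope 3, so this case is ruled out; weight (1/3)·0 = 0.
The weights sum to 10/27.
So P(the cheque in envelope 1 | the presenter opened envelope 3) = (1/27) / (10/27) = 1/10.

1/10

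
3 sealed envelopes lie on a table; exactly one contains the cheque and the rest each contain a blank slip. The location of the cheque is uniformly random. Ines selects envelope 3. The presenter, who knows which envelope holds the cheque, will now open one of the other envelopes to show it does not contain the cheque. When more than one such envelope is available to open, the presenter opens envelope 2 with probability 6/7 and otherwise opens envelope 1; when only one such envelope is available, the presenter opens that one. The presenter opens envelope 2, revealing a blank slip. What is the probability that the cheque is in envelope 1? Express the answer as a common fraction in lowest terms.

7/13

Apply Bayes' rule, conditioning on where the cheque actually is.
If it is in envelope 1 (prior 1/3): only envelope 2 is available, probability 1; weight (1/3)·1 = 1/3.
If it is in envelope 2 (prior 1/3): the presenter opened envelope 2, so this case is ruled out; weight (1/3)·0 = 0.
If it is in envelope 3 (prior 1/3): envelope 2 is available, opened with probability 6/7; weight (1/3)·(6/7) = 2/7.
The weights sum to 13/21.
So P(the cheque in envelope 1 | the presenter opened envelope 2) = (1/3) / (13/21) = 7/13.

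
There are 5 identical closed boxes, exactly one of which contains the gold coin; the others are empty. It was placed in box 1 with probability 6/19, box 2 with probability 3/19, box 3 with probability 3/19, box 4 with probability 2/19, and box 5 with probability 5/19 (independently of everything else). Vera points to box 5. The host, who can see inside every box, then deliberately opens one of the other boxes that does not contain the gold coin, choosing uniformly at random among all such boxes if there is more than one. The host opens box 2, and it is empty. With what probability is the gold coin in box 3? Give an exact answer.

Apply Bayes' rule, conditioning on where the gold coin actually is.
If it is in box 1 (prior 6/19): the host has 3 equally likely choices, so probability 1/3; weight (6/19)·(1/3) = 2/19.
If it is in box 2 (prior 3/19): the host opened box 2, so this case is ruled out; weight (3/19)·0 = 0.
If it is in box 3 (prior 3/19): the host has 3 equally likely choices, so probability 1/3; weight (3/19)·(1/3) = 1/19.
If it is in box 4 (prior 2/19): the host has 3 equally likely choices, so probability 1/3; weight (2/19)·(1/3) = 2/57.
If it is in box 5 (prior 5/19): the host has 4 equally likely choices, so probability 1/4; weight (5/19)·(1/4) = 5/76.
The weights sum to 59/228.
So P(the gold coin in box 3 | the host opened box 2) = (1/19) / (59/228) = 12/59.

12/59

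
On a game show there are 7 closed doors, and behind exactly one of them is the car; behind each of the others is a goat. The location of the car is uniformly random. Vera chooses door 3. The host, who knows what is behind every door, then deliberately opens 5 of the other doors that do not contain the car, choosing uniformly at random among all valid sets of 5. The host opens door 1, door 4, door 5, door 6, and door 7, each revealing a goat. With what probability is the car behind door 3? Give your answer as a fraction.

Condition on the true location of the car.
If it is behind any of doors 1, 4, 5, 6, and 7 (prior 1/7 each): that door was opened and seen not to hold the prize — ruled out; weight (1/7)·0 = 0 each.
If it is behind door 2 (prior 1/7): the host has no choice, probability 1; weight (1/7)·1 = 1/7.
If it is behind door 3 (prior 1/7): the host has 6 equally likely choices, so probability 1/6; weight (1/7)·(1/6) = 1/42.
The weights sum to 1/6.
So P(the car behind door 3 | the host opened door 1, door 4, door 5, door 6, and door 7) = (1/42) / (1/6) = 1/7.

1/7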